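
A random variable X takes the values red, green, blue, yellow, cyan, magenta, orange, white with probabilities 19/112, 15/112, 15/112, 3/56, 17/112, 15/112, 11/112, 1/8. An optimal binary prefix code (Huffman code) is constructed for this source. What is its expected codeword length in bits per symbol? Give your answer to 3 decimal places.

Repeatedly combine the two least-probable nodes; the expected code length is the sum of the merged weights.
merge 3/56 + 11/112 → 17/112
merge 1/8 + 15/112 → 29/112
merge 15/112 + 15/112 → 15/56
merge 17/112 + 17/112 → 17/56
merge 19/112 + 29/112 → 3/7
merge 15/56 + 17/56 → 4/7
merge 3/7 + 4/7 → 1
L = 17/112 + 29/112 + 15/56 + 17/56 + 3/7 + 4/7 + 1 = 167/56 ≈ 2.982 bits/symbol.

2.982 bits/symbol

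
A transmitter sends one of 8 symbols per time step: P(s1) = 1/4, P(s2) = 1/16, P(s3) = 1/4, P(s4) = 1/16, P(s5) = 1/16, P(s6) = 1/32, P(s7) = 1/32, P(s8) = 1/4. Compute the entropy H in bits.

2.5625 bits

Each probability is a power of 1/2, so log₂(1/p) is an integer.
H = Σ p·log₂(1/p) = 1/4·2 + 1/16·4 + 1/4·2 + 1/16·4 + 1/16·4 + 1/32·5 + 1/32·5 + 1/4·2 = 2.5625 bits.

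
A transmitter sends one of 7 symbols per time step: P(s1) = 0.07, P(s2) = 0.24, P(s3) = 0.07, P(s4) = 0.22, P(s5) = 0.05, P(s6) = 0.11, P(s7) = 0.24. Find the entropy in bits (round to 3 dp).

H = −Σ pᵢ log₂ pᵢ.
−0.07·log₂(0.07) = 0.2686
−0.24·log₂(0.24) = 0.4941
−0.07·log₂(0.07) = 0.2686
−0.22·log₂(0.22) = 0.4806
−0.05·log₂(0.05) = 0.2161
−0.11·log₂(0.11) = 0.3503
−0.24·log₂(0.24) = 0.4941
Sum ≈ 2.5723 → 2.572 bits.

2.572 bits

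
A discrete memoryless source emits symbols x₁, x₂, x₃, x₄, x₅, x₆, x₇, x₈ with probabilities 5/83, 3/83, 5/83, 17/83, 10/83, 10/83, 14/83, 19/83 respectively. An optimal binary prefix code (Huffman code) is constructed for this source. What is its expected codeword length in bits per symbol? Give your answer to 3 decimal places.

Repeatedly combine the two least-probable nodes; the expected code length is the sum of the merged weights.
merge 3/83 + 5/83 → 8/83
merge 5/83 + 8/83 → 13/83
merge 10/83 + 10/83 → 20/83
merge 13/83 + 14/83 → 27/83
merge 17/83 + 19/83 → 36/83
merge 20/83 + 27/83 → 47/83
merge 36/83 + 47/83 → 1
L = 8/83 + 13/83 + 20/83 + 27/83 + 36/83 + 47/83 + 1 = 234/83 ≈ 2.819 bits/symbol.

2.819 bits/symbol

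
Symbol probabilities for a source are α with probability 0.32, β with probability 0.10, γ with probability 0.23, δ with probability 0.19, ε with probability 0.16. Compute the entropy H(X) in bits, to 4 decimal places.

H = −Σ pᵢ log₂ pᵢ.
−0.32·log₂(0.32) = 0.5260
−0.10·log₂(0.10) = 0.3322
−0.23·log₂(0.23) = 0.4877
−0.19·log₂(0.19) = 0.4552
−0.16·log₂(0.16) = 0.4230
Sum ≈ 2.2241 → 2.2241 bits.

2.2241 bits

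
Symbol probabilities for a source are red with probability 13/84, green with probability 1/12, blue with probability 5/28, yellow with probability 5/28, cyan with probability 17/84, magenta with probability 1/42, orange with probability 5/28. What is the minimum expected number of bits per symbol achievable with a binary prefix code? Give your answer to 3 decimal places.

Repeatedly combine the two least-probable nodes; the expected code length is the sum of the merged weights.
merge 1/42 + 1/12 → 3/28
merge 3/28 + 13/84 → 11/42
merge 5/28 + 5/28 → 5/14
merge 5/28 + 17/84 → 8/21
merge 11/42 + 5/14 → 13/21
merge 8/21 + 13/21 → 1
L = 3/28 + 11/42 + 5/14 + 8/21 + 13/21 + 1 = 229/84 ≈ 2.726 bits/symbol.

2.726 bits/symbol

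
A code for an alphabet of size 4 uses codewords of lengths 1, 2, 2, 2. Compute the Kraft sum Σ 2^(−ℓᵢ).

With common denominator 2^2 = 4: Σ 2^(−ℓᵢ) = 2/4 + 1/4 + 1/4 + 1/4 = 5/4 = 1.25.

1.25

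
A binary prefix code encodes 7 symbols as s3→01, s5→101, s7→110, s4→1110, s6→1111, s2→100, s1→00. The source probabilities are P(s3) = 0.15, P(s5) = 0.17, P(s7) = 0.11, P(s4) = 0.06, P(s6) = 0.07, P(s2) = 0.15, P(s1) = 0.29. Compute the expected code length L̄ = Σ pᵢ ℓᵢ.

L̄ = Σ pᵢ·ℓᵢ = 0.15·2 + 0.17·3 + 0.11·3 + 0.06·4 + 0.07·4 + 0.15·3 + 0.29·2 = 2.69 bits/symbol.

2.69 bits/symbol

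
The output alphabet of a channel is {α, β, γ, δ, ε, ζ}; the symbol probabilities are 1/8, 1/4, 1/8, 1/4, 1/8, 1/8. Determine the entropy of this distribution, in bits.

Each probability is a power of 1/2, so log₂(1/p) is an integer.
H = Σ p·log₂(1/p) = 1/8·3 + 1/4·2 + 1/8·3 + 1/4·2 + 1/8·3 + 1/8·3 = 2.5 bits.

2.5 bits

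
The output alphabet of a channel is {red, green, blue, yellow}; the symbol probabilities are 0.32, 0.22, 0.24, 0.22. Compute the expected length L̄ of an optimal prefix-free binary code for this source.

Repeatedly combine the two least-probable nodes; the expected code length is the sum of the merged weights.
merge 11/50 + 11/50 → 11/25
merge 6/25 + 8/25 → 14/25
merge 11/25 + 14/25 → 1
L = 11/25 + 14/25 + 1 = 2 bits/symbol.

2 bits/symbol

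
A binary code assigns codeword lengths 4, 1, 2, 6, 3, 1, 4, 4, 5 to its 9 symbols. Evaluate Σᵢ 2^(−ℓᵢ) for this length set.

1.609375

With common denominator 2^6 = 64: Σ 2^(−ℓᵢ) = 4/64 + 32/64 + 16/64 + 1/64 + 8/64 + 32/64 + 4/64 + 4/64 + 2/64 = 103/64 = 1.609375.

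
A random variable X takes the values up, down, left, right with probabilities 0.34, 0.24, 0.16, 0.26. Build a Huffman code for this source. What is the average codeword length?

2 bits/symbol

Repeatedly combine the two least-probable nodes; the expected code length is the sum of the merged weights.
merge 4/25 + 6/25 → 2/5
merge 13/50 + 17/50 → 3/5
merge 2/5 + 3/5 → 1
L = 2/5 + 3/5 + 1 = 2 bits/symbol.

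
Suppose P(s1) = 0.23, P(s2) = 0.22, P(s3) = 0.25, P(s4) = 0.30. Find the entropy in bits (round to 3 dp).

1.989 bits

H = −Σ pᵢ log₂ pᵢ.
−0.23·log₂(0.23) = 0.4877
−0.22·log₂(0.22) = 0.4806
−0.25·log₂(0.25) = 0.5000
−0.30·log₂(0.30) = 0.5211
Sum ≈ 1.9893 → 1.989 bits.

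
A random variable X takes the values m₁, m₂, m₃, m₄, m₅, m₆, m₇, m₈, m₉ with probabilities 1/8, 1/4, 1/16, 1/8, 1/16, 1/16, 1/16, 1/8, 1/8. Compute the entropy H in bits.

Each probability is a power of 1/2, so log₂(1/p) is an integer.
H = Σ p·log₂(1/p) = 1/8·3 + 1/4·2 + 1/16·4 + 1/8·3 + 1/16·4 + 1/16·4 + 1/16·4 + 1/8·3 + 1/8·3 = 3 bits.

3 bits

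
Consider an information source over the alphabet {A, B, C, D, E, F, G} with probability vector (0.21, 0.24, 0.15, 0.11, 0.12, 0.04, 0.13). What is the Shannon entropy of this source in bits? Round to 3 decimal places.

H = −Σ pᵢ log₂ pᵢ.
−0.21·log₂(0.21) = 0.4728
−0.24·log₂(0.24) = 0.4941
−0.15·log₂(0.15) = 0.4105
−0.11·log₂(0.11) = 0.3503
−0.12·log₂(0.12) = 0.3671
−0.04·log₂(0.04) = 0.1858
−0.13·log₂(0.13) = 0.3826
Sum ≈ 2.6633 → 2.663 bits.

2.663 bits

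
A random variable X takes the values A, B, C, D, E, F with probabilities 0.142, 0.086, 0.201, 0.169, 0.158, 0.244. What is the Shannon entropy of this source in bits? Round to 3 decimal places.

2.520 bits

H = −Σ pᵢ log₂ pᵢ.
−0.142·log₂(0.142) = 0.3999
−0.086·log₂(0.086) = 0.3044
−0.201·log₂(0.201) = 0.4653
−0.169·log₂(0.169) = 0.4335
−0.158·log₂(0.158) = 0.4206
−0.244·log₂(0.244) = 0.4966
Sum ≈ 2.5202 → 2.520 bits.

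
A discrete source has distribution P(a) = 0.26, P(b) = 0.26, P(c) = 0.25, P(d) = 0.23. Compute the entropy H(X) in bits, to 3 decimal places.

H = −Σ pᵢ log₂ pᵢ.
−0.26·log₂(0.26) = 0.5053
−0.26·log₂(0.26) = 0.5053
−0.25·log₂(0.25) = 0.5000
−0.23·log₂(0.23) = 0.4877
Sum ≈ 1.9982 → 1.998 bits.

1.998 bits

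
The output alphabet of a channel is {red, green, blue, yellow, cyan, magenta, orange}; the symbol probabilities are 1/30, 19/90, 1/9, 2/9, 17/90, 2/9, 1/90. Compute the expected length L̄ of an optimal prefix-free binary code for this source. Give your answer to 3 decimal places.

2.544 bits/symbol

Repeatedly combine the two least-probable nodes; the expected code length is the sum of the merged weights.
merge 1/90 + 1/30 → 2/45
merge 2/45 + 1/9 → 7/45
merge 7/45 + 17/90 → 31/90
merge 19/90 + 2/9 → 13/30
merge 2/9 + 31/90 → 17/30
merge 13/30 + 17/30 → 1
L = 2/45 + 7/45 + 31/90 + 13/30 + 17/30 + 1 = 229/90 ≈ 2.544 bits/symbol.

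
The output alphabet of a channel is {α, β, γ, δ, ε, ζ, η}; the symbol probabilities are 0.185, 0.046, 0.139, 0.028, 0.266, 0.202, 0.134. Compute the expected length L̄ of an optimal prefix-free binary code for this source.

Repeatedly combine the two least-probable nodes; the expected code length is the sum of the merged weights.
merge 7/250 + 23/500 → 37/500
merge 37/500 + 67/500 → 26/125
merge 139/1000 + 37/200 → 81/250
merge 101/500 + 26/125 → 41/100
merge 133/500 + 81/250 → 59/100
merge 41/100 + 59/100 → 1
L = 37/500 + 26/125 + 81/250 + 41/100 + 59/100 + 1 = 1303/500 = 2.606 bits/symbol.

2.606 bits/symbol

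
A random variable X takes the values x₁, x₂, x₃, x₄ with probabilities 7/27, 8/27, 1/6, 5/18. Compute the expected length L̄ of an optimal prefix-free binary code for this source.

2 bits/symbol

Repeatedly combine the two least-probable nodes; the expected code length is the sum of the merged weights.
merge 1/6 + 7/27 → 23/54
merge 5/18 + 8/27 → 31/54
merge 23/54 + 31/54 → 1
L = 23/54 + 31/54 + 1 = 2 bits/symbol.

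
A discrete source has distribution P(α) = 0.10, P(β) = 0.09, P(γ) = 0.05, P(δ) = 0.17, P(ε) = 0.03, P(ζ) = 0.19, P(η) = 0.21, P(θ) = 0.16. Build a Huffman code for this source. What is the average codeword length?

2.85 bits/symbol

Repeatedly combine the two least-probable nodes; the expected code length is the sum of the merged weights.
merge 3/100 + 1/20 → 2/25
merge 2/25 + 9/100 → 17/100
merge 1/10 + 4/25 → 13/50
merge 17/100 + 17/100 → 17/50
merge 19/100 + 21/100 → 2/5
merge 13/50 + 17/50 → 3/5
merge 2/5 + 3/5 → 1
L = 2/25 + 17/100 + 13/50 + 17/50 + 2/5 + 3/5 + 1 = 57/20 = 2.85 bits/symbol.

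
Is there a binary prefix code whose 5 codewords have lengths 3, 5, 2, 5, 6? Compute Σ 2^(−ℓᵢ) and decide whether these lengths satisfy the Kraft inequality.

0.453125; yes

With common denominator 2^6 = 64: Σ 2^(−ℓᵢ) = 8/64 + 2/64 + 16/64 + 2/64 + 1/64 = 29/64 = 0.453125.
Kraft's inequality requires Σ ≤ 1; here Σ = 0.453125 ≤ 1, so such a prefix code exists.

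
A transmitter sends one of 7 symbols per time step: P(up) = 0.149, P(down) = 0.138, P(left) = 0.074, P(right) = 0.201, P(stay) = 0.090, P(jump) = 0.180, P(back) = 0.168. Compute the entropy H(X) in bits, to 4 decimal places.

H = −Σ pᵢ log₂ pᵢ.
−0.149·log₂(0.149) = 0.4092
−0.138·log₂(0.138) = 0.3943
−0.074·log₂(0.074) = 0.2780
−0.201·log₂(0.201) = 0.4653
−0.090·log₂(0.090) = 0.3127
−0.180·log₂(0.180) = 0.4453
−0.168·log₂(0.168) = 0.4323
Sum ≈ 2.7371 → 2.7371 bits.

2.7371 bits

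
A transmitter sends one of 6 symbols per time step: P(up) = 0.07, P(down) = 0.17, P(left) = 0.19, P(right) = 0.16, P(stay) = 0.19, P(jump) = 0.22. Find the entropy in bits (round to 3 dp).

2.517 bits

H = −Σ pᵢ log₂ pᵢ.
−0.07·log₂(0.07) = 0.2686
−0.17·log₂(0.17) = 0.4346
−0.19·log₂(0.19) = 0.4552
−0.16·log₂(0.16) = 0.4230
−0.19·log₂(0.19) = 0.4552
−0.22·log₂(0.22) = 0.4806
Sum ≈ 2.5172 → 2.517 bits.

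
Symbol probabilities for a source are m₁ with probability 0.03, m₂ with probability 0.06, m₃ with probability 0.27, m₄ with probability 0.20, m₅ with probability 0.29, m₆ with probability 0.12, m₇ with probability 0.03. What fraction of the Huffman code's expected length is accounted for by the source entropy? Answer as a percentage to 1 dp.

99.4%

Entropy H = −Σ p log₂ p ≈ 2.4064 bits.
Huffman merges: 3/100+3/100→3/50; 3/50+3/50→3/25; 3/25+3/25→6/25; 1/5+6/25→11/25; 27/100+29/100→14/25; 11/25+14/25→1. L = 121/50 ≈ 2.4200.
Efficiency = H/L = 2.4064/2.4200 = 99.4%.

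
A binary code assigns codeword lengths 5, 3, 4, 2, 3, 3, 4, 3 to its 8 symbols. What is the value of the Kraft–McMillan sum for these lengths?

0.90625

With common denominator 2^5 = 32: Σ 2^(−ℓᵢ) = 1/32 + 4/32 + 2/32 + 8/32 + 4/32 + 4/32 + 2/32 + 4/32 = 29/32 = 0.90625.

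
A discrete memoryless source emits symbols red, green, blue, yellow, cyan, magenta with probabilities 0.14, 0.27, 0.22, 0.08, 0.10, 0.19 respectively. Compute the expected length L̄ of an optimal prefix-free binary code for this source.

2.5 bits/symbol

Repeatedly combine the two least-probable nodes; the expected code length is the sum of the merged weights.
merge 2/25 + 1/10 → 9/50
merge 7/50 + 9/50 → 8/25
merge 19/100 + 11/50 → 41/100
merge 27/100 + 8/25 → 59/100
merge 41/100 + 59/100 → 1
L = 9/50 + 8/25 + 41/100 + 59/100 + 1 = 5/2 = 2.5 bits/symbol.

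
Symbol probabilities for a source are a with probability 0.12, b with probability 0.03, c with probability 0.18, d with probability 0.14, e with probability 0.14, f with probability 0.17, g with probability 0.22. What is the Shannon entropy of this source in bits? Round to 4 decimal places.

H = −Σ pᵢ log₂ pᵢ.
−0.12·log₂(0.12) = 0.3671
−0.03·log₂(0.03) = 0.1518
−0.18·log₂(0.18) = 0.4453
−0.14·log₂(0.14) = 0.3971
−0.14·log₂(0.14) = 0.3971
−0.17·log₂(0.17) = 0.4346
−0.22·log₂(0.22) = 0.4806
Sum ≈ 2.6735 → 2.6735 bits.

2.6735 bits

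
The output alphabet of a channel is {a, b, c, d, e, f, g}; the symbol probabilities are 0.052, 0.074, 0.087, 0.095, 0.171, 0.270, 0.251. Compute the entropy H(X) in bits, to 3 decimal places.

2.575 bits

H = −Σ pᵢ log₂ pᵢ.
−0.052·log₂(0.052) = 0.2218
−0.074·log₂(0.074) = 0.2780
−0.087·log₂(0.087) = 0.3065
−0.095·log₂(0.095) = 0.3226
−0.171·log₂(0.171) = 0.4357
−0.270·log₂(0.270) = 0.5100
−0.251·log₂(0.251) = 0.5006
Sum ≈ 2.5751 → 2.575 bits.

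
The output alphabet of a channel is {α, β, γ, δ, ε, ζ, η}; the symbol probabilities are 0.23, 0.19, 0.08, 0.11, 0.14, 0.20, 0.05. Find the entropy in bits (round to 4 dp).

H = −Σ pᵢ log₂ pᵢ.
−0.23·log₂(0.23) = 0.4877
−0.19·log₂(0.19) = 0.4552
−0.08·log₂(0.08) = 0.2915
−0.11·log₂(0.11) = 0.3503
−0.14·log₂(0.14) = 0.3971
−0.20·log₂(0.20) = 0.4644
−0.05·log₂(0.05) = 0.2161
Sum ≈ 2.6623 → 2.6623 bits.

2.6623 bits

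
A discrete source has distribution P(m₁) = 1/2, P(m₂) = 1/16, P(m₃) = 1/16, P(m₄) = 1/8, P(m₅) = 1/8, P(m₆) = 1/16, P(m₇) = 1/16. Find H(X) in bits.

Each probability is a power of 1/2, so log₂(1/p) is an integer.
H = Σ p·log₂(1/p) = 1/2·1 + 1/16·4 + 1/16·4 + 1/8·3 + 1/8·3 + 1/16·4 + 1/16·4 = 2.25 bits.

2.25 bits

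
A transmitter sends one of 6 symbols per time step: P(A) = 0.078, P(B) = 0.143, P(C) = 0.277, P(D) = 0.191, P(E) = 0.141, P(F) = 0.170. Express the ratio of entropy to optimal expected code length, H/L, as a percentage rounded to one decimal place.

98.4%

Entropy H = −Σ p log₂ p ≈ 2.4906 bits.
Huffman merges: 39/500+141/1000→219/1000; 143/1000+17/100→313/1000; 191/1000+219/1000→41/100; 277/1000+313/1000→59/100; 41/100+59/100→1. L = 633/250 ≈ 2.5320.
Efficiency = H/L = 2.4906/2.5320 = 98.4%.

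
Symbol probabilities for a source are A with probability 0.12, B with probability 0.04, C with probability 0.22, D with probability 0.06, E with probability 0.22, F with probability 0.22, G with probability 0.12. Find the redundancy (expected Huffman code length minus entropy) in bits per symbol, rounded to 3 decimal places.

Entropy H = −Σ p log₂ p ≈ 2.6051 bits.
Huffman merges: 1/25+3/50→1/10; 1/10+3/25→11/50; 3/25+11/50→17/50; 11/50+11/50→11/25; 11/50+17/50→14/25; 11/25+14/25→1. L = 133/50 ≈ 2.6600.
L − H = 2.6600 − 2.6051 = 0.055 bits.

0.055 bits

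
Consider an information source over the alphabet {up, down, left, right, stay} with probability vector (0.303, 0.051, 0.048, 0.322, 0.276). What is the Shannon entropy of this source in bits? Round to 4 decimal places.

H = −Σ pᵢ log₂ pᵢ.
−0.303·log₂(0.303) = 0.5220
−0.051·log₂(0.051) = 0.2190
−0.048·log₂(0.048) = 0.2103
−0.322·log₂(0.322) = 0.5264
−0.276·log₂(0.276) = 0.5126
Sum ≈ 1.9902 → 1.9902 bits.

1.9902 bits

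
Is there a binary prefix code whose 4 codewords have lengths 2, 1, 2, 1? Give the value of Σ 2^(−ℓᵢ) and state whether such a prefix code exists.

With common denominator 2^2 = 4: Σ 2^(−ℓᵢ) = 1/4 + 2/4 + 1/4 + 2/4 = 6/4 = 1.5.
Kraft's inequality requires Σ ≤ 1; here Σ = 1.5 > 1, so no such prefix code exists.

1.5; no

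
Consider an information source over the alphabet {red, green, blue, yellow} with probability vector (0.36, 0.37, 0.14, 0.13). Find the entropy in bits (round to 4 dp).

H = −Σ pᵢ log₂ pᵢ.
−0.36·log₂(0.36) = 0.5306
−0.37·log₂(0.37) = 0.5307
−0.14·log₂(0.14) = 0.3971
−0.13·log₂(0.13) = 0.3826
Sum ≈ 1.8411 → 1.8411 bits.

1.8411 bits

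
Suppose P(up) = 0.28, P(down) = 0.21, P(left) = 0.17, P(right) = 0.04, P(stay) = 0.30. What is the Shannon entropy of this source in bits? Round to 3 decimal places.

H = −Σ pᵢ log₂ pᵢ.
−0.28·log₂(0.28) = 0.5142
−0.21·log₂(0.21) = 0.4728
−0.17·log₂(0.17) = 0.4346
−0.04·log₂(0.04) = 0.1858
−0.30·log₂(0.30) = 0.5211
Sum ≈ 2.1285 → 2.128 bits.

2.128 bits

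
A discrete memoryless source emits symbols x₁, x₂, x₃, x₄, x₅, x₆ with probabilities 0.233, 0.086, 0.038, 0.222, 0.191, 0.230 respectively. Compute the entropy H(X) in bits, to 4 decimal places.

H = −Σ pᵢ log₂ pᵢ.
−0.233·log₂(0.233) = 0.4897
−0.086·log₂(0.086) = 0.3044
−0.038·log₂(0.038) = 0.1793
−0.222·log₂(0.222) = 0.4820
−0.191·log₂(0.191) = 0.4562
−0.230·log₂(0.230) = 0.4877
Sum ≈ 2.3992 → 2.3992 bits.

2.3992 bits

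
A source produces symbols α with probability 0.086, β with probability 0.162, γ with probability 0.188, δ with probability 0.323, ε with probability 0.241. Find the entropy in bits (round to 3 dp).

H = −Σ pᵢ log₂ pᵢ.
−0.086·log₂(0.086) = 0.3044
−0.162·log₂(0.162) = 0.4254
−0.188·log₂(0.188) = 0.4533
−0.323·log₂(0.323) = 0.5266
−0.241·log₂(0.241) = 0.4947
Sum ≈ 2.2045 → 2.204 bits.

2.204 bits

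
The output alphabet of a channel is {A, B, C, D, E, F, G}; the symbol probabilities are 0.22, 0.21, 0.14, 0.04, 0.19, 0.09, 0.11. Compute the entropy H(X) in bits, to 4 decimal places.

H = −Σ pᵢ log₂ pᵢ.
−0.22·log₂(0.22) = 0.4806
−0.21·log₂(0.21) = 0.4728
−0.14·log₂(0.14) = 0.3971
−0.04·log₂(0.04) = 0.1858
−0.19·log₂(0.19) = 0.4552
−0.09·log₂(0.09) = 0.3127
−0.11·log₂(0.11) = 0.3503
Sum ≈ 2.6544 → 2.6544 bits.

2.6544 bits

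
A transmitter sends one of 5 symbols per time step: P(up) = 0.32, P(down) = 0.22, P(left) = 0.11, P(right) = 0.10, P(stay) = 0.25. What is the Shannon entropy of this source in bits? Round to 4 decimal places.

2.1891 bits

H = −Σ pᵢ log₂ pᵢ.
−0.32·log₂(0.32) = 0.5260
−0.22·log₂(0.22) = 0.4806
−0.11·log₂(0.11) = 0.3503
−0.10·log₂(0.10) = 0.3322
−0.25·log₂(0.25) = 0.5000
Sum ≈ 2.1891 → 2.1891 bits.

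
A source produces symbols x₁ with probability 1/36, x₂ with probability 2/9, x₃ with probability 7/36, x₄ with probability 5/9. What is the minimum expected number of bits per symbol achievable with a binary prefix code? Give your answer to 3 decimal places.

1.667 bits/symbol

Repeatedly combine the two least-probable nodes; the expected code length is the sum of the merged weights.
merge 1/36 + 7/36 → 2/9
merge 2/9 + 2/9 → 4/9
merge 4/9 + 5/9 → 1
L = 2/9 + 4/9 + 1 = 5/3 ≈ 1.667 bits/symbol.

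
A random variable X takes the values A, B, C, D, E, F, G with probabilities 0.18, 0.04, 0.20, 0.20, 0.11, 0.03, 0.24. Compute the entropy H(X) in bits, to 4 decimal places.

H = −Σ pᵢ log₂ pᵢ.
−0.18·log₂(0.18) = 0.4453
−0.04·log₂(0.04) = 0.1858
−0.20·log₂(0.20) = 0.4644
−0.20·log₂(0.20) = 0.4644
−0.11·log₂(0.11) = 0.3503
−0.03·log₂(0.03) = 0.1518
−0.24·log₂(0.24) = 0.4941
Sum ≈ 2.5560 → 2.5560 bits.

2.5560 bits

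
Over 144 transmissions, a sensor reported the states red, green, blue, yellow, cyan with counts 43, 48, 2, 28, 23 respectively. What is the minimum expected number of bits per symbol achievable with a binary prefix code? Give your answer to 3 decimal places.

Probabilities are the counts divided by 144.
Repeatedly combine the two least-probable nodes; the expected code length is the sum of the merged weights.
merge 1/72 + 23/144 → 25/144
merge 25/144 + 7/36 → 53/144
merge 43/144 + 1/3 → 91/144
merge 53/144 + 91/144 → 1
L = 25/144 + 53/144 + 91/144 + 1 = 313/144 ≈ 2.174 bits/symbol.

2.174 bits/symbol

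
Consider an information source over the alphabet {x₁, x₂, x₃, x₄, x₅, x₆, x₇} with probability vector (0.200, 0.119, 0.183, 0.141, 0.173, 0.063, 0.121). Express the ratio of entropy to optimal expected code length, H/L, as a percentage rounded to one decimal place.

97.7%

Entropy H = −Σ p log₂ p ≈ 2.7345 bits.
Huffman merges: 63/1000+119/1000→91/500; 121/1000+141/1000→131/500; 173/1000+91/500→71/200; 183/1000+1/5→383/1000; 131/500+71/200→617/1000; 383/1000+617/1000→1. L = 2799/1000 ≈ 2.7990.
Efficiency = H/L = 2.7345/2.7990 = 97.7%.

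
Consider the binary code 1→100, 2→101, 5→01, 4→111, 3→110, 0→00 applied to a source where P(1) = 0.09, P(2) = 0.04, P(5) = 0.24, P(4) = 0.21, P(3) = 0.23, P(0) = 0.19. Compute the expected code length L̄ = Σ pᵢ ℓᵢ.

L̄ = Σ pᵢ·ℓᵢ = 0.09·3 + 0.04·3 + 0.24·2 + 0.21·3 + 0.23·3 + 0.19·2 = 2.57 bits/symbol.

2.57 bits/symbol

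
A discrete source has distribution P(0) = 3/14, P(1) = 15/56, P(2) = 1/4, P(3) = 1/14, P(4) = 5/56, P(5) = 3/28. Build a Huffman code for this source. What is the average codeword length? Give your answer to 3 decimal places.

Repeatedly combine the two least-probable nodes; the expected code length is the sum of the merged weights.
merge 1/14 + 5/56 → 9/56
merge 3/28 + 9/56 → 15/56
merge 3/14 + 1/4 → 13/28
merge 15/56 + 15/56 → 15/28
merge 13/28 + 15/28 → 1
L = 9/56 + 15/56 + 13/28 + 15/28 + 1 = 17/7 ≈ 2.429 bits/symbol.

2.429 bits/symbol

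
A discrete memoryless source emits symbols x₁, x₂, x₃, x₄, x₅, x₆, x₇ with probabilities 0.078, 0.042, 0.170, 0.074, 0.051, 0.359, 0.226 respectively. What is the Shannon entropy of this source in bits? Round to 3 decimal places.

H = −Σ pᵢ log₂ pᵢ.
−0.078·log₂(0.078) = 0.2871
−0.042·log₂(0.042) = 0.1921
−0.170·log₂(0.170) = 0.4346
−0.074·log₂(0.074) = 0.2780
−0.051·log₂(0.051) = 0.2190
−0.359·log₂(0.359) = 0.5306
−0.226·log₂(0.226) = 0.4849
Sum ≈ 2.4262 → 2.426 bits.

2.426 bits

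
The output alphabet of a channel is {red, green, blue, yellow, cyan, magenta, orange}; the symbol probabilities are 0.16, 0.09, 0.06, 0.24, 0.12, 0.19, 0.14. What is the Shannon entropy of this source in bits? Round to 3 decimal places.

H = −Σ pᵢ log₂ pᵢ.
−0.16·log₂(0.16) = 0.4230
−0.09·log₂(0.09) = 0.3127
−0.06·log₂(0.06) = 0.2435
−0.24·log₂(0.24) = 0.4941
−0.12·log₂(0.12) = 0.3671
−0.19·log₂(0.19) = 0.4552
−0.14·log₂(0.14) = 0.3971
Sum ≈ 2.6927 → 2.693 bits.

2.693 bits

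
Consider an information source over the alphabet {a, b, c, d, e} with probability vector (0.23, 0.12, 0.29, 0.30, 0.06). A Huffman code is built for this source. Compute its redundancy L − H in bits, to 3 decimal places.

0.043 bits

Entropy H = −Σ p log₂ p ≈ 2.1373 bits.
Huffman merges: 3/50+3/25→9/50; 9/50+23/100→41/100; 29/100+3/10→59/100; 41/100+59/100→1. L = 109/50 ≈ 2.1800.
L − H = 2.1800 − 2.1373 = 0.043 bits.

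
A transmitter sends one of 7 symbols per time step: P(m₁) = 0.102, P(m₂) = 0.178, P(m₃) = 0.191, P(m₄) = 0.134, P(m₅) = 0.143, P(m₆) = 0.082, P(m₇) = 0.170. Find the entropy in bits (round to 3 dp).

H = −Σ pᵢ log₂ pᵢ.
−0.102·log₂(0.102) = 0.3359
−0.178·log₂(0.178) = 0.4432
−0.191·log₂(0.191) = 0.4562
−0.134·log₂(0.134) = 0.3886
−0.143·log₂(0.143) = 0.4012
−0.082·log₂(0.082) = 0.2959
−0.170·log₂(0.170) = 0.4346
Sum ≈ 2.7556 → 2.756 bits.

2.756 bits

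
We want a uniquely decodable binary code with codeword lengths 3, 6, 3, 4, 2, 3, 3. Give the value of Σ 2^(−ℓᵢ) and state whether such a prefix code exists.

With common denominator 2^6 = 64: Σ 2^(−ℓᵢ) = 8/64 + 1/64 + 8/64 + 4/64 + 16/64 + 8/64 + 8/64 = 53/64 = 0.828125.
Kraft's inequality requires Σ ≤ 1; here Σ = 0.828125 ≤ 1, so such a prefix code exists.

0.828125; yes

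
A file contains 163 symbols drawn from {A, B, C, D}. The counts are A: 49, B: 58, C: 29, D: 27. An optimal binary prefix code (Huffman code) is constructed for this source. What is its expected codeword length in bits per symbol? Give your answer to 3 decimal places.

1.988 bits/symbol

Probabilities are the counts divided by 163.
Repeatedly combine the two least-probable nodes; the expected code length is the sum of the merged weights.
merge 27/163 + 29/163 → 56/163
merge 49/163 + 56/163 → 105/163
merge 58/163 + 105/163 → 1
L = 56/163 + 105/163 + 1 = 324/163 ≈ 1.988 bits/symbol.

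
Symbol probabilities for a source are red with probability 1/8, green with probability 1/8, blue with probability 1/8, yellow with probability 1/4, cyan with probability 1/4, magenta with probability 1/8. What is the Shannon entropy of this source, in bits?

2.5 bits

Each probability is a power of 1/2, so log₂(1/p) is an integer.
H = Σ p·log₂(1/p) = 1/8·3 + 1/8·3 + 1/8·3 + 1/4·2 + 1/4·2 + 1/8·3 = 2.5 bits.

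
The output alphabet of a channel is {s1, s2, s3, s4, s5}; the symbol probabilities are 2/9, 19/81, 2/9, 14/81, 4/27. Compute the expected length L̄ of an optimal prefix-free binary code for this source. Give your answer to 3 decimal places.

Repeatedly combine the two least-probable nodes; the expected code length is the sum of the merged weights.
merge 4/27 + 14/81 → 26/81
merge 2/9 + 2/9 → 4/9
merge 19/81 + 26/81 → 5/9
merge 4/9 + 5/9 → 1
L = 26/81 + 4/9 + 5/9 + 1 = 188/81 ≈ 2.321 bits/symbol.

2.321 bits/symbol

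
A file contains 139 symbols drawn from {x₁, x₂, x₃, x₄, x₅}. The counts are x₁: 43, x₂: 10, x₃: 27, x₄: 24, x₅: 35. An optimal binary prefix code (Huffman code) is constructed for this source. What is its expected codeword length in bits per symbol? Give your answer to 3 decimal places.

Probabilities are the counts divided by 139.
Repeatedly combine the two least-probable nodes; the expected code length is the sum of the merged weights.
merge 10/139 + 24/139 → 34/139
merge 27/139 + 34/139 → 61/139
merge 35/139 + 43/139 → 78/139
merge 61/139 + 78/139 → 1
L = 34/139 + 61/139 + 78/139 + 1 = 312/139 ≈ 2.245 bits/symbol.

2.245 bits/symbol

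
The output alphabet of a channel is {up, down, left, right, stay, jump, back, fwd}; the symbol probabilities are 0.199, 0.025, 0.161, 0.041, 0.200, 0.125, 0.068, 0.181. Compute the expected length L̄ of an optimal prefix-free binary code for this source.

Repeatedly combine the two least-probable nodes; the expected code length is the sum of the merged weights.
merge 1/40 + 41/1000 → 33/500
merge 33/500 + 17/250 → 67/500
merge 1/8 + 67/500 → 259/1000
merge 161/1000 + 181/1000 → 171/500
merge 199/1000 + 1/5 → 399/1000
merge 259/1000 + 171/500 → 601/1000
merge 399/1000 + 601/1000 → 1
L = 33/500 + 67/500 + 259/1000 + 171/500 + 399/1000 + 601/1000 + 1 = 2801/1000 = 2.801 bits/symbol.

2.801 bits/symbol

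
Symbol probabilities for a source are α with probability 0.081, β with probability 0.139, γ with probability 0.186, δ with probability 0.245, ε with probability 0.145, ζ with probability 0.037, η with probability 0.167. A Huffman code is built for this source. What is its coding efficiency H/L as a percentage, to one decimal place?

98.6%

Entropy H = −Σ p log₂ p ≈ 2.6490 bits.
Huffman merges: 37/1000+81/1000→59/500; 59/500+139/1000→257/1000; 29/200+167/1000→39/125; 93/500+49/200→431/1000; 257/1000+39/125→569/1000; 431/1000+569/1000→1. L = 2687/1000 ≈ 2.6870.
Efficiency = H/L = 2.6490/2.6870 = 98.6%.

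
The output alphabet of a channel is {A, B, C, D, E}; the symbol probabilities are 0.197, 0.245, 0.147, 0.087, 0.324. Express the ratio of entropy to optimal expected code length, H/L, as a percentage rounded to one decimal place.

Entropy H = −Σ p log₂ p ≈ 2.1988 bits.
Huffman merges: 87/1000+147/1000→117/500; 197/1000+117/500→431/1000; 49/200+81/250→569/1000; 431/1000+569/1000→1. L = 1117/500 ≈ 2.2340.
Efficiency = H/L = 2.1988/2.2340 = 98.4%.

98.4%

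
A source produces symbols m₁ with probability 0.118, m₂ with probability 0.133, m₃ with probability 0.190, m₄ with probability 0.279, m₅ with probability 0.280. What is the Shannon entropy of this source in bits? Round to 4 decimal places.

H = −Σ pᵢ log₂ pᵢ.
−0.118·log₂(0.118) = 0.3638
−0.133·log₂(0.133) = 0.3871
−0.190·log₂(0.190) = 0.4552
−0.279·log₂(0.279) = 0.5138
−0.280·log₂(0.280) = 0.5142
Sum ≈ 2.2342 → 2.2342 bits.

2.2342 bits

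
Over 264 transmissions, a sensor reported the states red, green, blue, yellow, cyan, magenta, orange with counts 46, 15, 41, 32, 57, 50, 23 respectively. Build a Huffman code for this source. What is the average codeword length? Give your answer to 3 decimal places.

2.739 bits/symbol

Probabilities are the counts divided by 264.
Repeatedly combine the two least-probable nodes; the expected code length is the sum of the merged weights.
merge 5/88 + 23/264 → 19/132
merge 4/33 + 19/132 → 35/132
merge 41/264 + 23/132 → 29/88
merge 25/132 + 19/88 → 107/264
merge 35/132 + 29/88 → 157/264
merge 107/264 + 157/264 → 1
L = 19/132 + 35/132 + 29/88 + 107/264 + 157/264 + 1 = 241/88 ≈ 2.739 bits/symbol.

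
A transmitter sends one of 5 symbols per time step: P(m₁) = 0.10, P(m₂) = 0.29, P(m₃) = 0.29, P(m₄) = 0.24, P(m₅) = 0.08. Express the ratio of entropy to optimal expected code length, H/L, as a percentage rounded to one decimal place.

98.8%

Entropy H = −Σ p log₂ p ≈ 2.1536 bits.
Huffman merges: 2/25+1/10→9/50; 9/50+6/25→21/50; 29/100+29/100→29/50; 21/50+29/50→1. L = 109/50 ≈ 2.1800.
Efficiency = H/L = 2.1536/2.1800 = 98.8%.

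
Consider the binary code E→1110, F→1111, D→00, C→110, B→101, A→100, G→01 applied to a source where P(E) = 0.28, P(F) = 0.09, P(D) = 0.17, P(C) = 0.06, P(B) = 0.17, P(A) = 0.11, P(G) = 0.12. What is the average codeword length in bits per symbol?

L̄ = Σ pᵢ·ℓᵢ = 0.28·4 + 0.09·4 + 0.17·2 + 0.06·3 + 0.17·3 + 0.11·3 + 0.12·2 = 3.08 bits/symbol.

3.08 bits/symbol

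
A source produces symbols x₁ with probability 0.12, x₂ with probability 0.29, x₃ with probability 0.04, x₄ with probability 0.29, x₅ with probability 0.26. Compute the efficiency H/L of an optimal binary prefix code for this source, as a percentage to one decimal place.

96.9%

Entropy H = −Σ p log₂ p ≈ 2.0939 bits.
Huffman merges: 1/25+3/25→4/25; 4/25+13/50→21/50; 29/100+29/100→29/50; 21/50+29/50→1. L = 54/25 ≈ 2.1600.
Efficiency = H/L = 2.0939/2.1600 = 96.9%.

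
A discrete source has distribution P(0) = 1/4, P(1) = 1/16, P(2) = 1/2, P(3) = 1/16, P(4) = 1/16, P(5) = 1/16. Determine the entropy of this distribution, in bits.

2 bits

Each probability is a power of 1/2, so log₂(1/p) is an integer.
H = Σ p·log₂(1/p) = 1/4·2 + 1/16·4 + 1/2·1 + 1/16·4 + 1/16·4 + 1/16·4 = 2 bits.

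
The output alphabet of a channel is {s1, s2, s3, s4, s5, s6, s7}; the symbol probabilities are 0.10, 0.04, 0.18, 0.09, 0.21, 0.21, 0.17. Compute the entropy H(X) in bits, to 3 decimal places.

2.656 bits

H = −Σ pᵢ log₂ pᵢ.
−0.10·log₂(0.10) = 0.3322
−0.04·log₂(0.04) = 0.1858
−0.18·log₂(0.18) = 0.4453
−0.09·log₂(0.09) = 0.3127
−0.21·log₂(0.21) = 0.4728
−0.21·log₂(0.21) = 0.4728
−0.17·log₂(0.17) = 0.4346
Sum ≈ 2.6561 → 2.656 bits.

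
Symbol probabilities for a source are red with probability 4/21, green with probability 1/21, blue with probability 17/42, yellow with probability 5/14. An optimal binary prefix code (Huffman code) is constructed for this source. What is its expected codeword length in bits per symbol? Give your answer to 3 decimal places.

Repeatedly combine the two least-probable nodes; the expected code length is the sum of the merged weights.
merge 1/21 + 4/21 → 5/21
merge 5/21 + 5/14 → 25/42
merge 17/42 + 25/42 → 1
L = 5/21 + 25/42 + 1 = 11/6 ≈ 1.833 bits/symbol.

1.833 bits/symbol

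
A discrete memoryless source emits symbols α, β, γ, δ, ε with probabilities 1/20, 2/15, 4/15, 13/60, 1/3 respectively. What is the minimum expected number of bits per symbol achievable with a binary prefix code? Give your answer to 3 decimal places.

2.183 bits/symbol

Repeatedly combine the two least-probable nodes; the expected code length is the sum of the merged weights.
merge 1/20 + 2/15 → 11/60
merge 11/60 + 13/60 → 2/5
merge 4/15 + 1/3 → 3/5
merge 2/5 + 3/5 → 1
L = 11/60 + 2/5 + 3/5 + 1 = 131/60 ≈ 2.183 bits/symbol.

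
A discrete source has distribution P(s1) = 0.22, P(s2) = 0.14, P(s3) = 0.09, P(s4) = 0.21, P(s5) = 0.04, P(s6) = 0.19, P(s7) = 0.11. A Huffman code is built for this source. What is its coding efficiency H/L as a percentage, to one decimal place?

Entropy H = −Σ p log₂ p ≈ 2.6544 bits.
Huffman merges: 1/25+9/100→13/100; 11/100+13/100→6/25; 7/50+19/100→33/100; 21/100+11/50→43/100; 6/25+33/100→57/100; 43/100+57/100→1. L = 27/10 ≈ 2.7000.
Efficiency = H/L = 2.6544/2.7000 = 98.3%.

98.3%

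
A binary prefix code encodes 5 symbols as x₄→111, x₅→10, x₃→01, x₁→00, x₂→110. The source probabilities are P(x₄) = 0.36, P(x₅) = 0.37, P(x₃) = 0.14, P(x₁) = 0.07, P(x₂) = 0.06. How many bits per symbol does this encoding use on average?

2.42 bits/symbol

L̄ = Σ pᵢ·ℓᵢ = 0.36·3 + 0.37·2 + 0.14·2 + 0.07·2 + 0.06·3 = 2.42 bits/symbol.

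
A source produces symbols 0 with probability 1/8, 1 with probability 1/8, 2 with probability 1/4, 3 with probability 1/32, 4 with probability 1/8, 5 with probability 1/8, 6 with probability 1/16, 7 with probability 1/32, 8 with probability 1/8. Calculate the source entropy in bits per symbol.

2.9375 bits

Each probability is a power of 1/2, so log₂(1/p) is an integer.
H = Σ p·log₂(1/p) = 1/8·3 + 1/8·3 + 1/4·2 + 1/32·5 + 1/8·3 + 1/8·3 + 1/16·4 + 1/32·5 + 1/8·3 = 2.9375 bits.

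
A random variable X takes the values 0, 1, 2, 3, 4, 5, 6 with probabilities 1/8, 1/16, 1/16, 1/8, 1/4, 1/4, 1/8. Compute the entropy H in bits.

Each probability is a power of 1/2, so log₂(1/p) is an integer.
H = Σ p·log₂(1/p) = 1/8·3 + 1/16·4 + 1/16·4 + 1/8·3 + 1/4·2 + 1/4·2 + 1/8·3 = 2.625 bits.

2.625 bits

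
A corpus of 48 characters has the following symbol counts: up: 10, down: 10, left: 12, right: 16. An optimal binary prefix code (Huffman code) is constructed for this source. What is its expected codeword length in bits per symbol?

Probabilities are the counts divided by 48.
Repeatedly combine the two least-probable nodes; the expected code length is the sum of the merged weights.
merge 5/24 + 5/24 → 5/12
merge 1/4 + 1/3 → 7/12
merge 5/12 + 7/12 → 1
L = 5/12 + 7/12 + 1 = 2 bits/symbol.

2 bits/symbol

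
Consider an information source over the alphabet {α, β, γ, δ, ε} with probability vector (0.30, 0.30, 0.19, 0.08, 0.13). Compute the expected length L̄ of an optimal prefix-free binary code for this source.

Repeatedly combine the two least-probable nodes; the expected code length is the sum of the merged weights.
merge 2/25 + 13/100 → 21/100
merge 19/100 + 21/100 → 2/5
merge 3/10 + 3/10 → 3/5
merge 2/5 + 3/5 → 1
L = 21/100 + 2/5 + 3/5 + 1 = 221/100 = 2.21 bits/symbol.

2.21 bits/symbol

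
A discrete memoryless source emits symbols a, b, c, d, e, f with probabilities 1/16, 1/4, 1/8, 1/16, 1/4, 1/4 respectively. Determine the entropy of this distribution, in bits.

Each probability is a power of 1/2, so log₂(1/p) is an integer.
H = Σ p·log₂(1/p) = 1/16·4 + 1/4·2 + 1/8·3 + 1/16·4 + 1/4·2 + 1/4·2 = 2.375 bits.

2.375 bits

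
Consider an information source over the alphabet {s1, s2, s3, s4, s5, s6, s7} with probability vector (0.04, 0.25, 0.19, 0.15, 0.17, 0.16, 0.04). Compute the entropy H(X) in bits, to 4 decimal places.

2.5949 bits

H = −Σ pᵢ log₂ pᵢ.
−0.04·log₂(0.04) = 0.1858
−0.25·log₂(0.25) = 0.5000
−0.19·log₂(0.19) = 0.4552
−0.15·log₂(0.15) = 0.4105
−0.17·log₂(0.17) = 0.4346
−0.16·log₂(0.16) = 0.4230
−0.04·log₂(0.04) = 0.1858
Sum ≈ 2.5949 → 2.5949 bits.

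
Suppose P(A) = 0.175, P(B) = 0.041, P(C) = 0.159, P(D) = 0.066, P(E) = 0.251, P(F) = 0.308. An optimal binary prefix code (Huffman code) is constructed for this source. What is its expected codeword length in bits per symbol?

2.373 bits/symbol

Repeatedly combine the two least-probable nodes; the expected code length is the sum of the merged weights.
merge 41/1000 + 33/500 → 107/1000
merge 107/1000 + 159/1000 → 133/500
merge 7/40 + 251/1000 → 213/500
merge 133/500 + 77/250 → 287/500
merge 213/500 + 287/500 → 1
L = 107/1000 + 133/500 + 213/500 + 287/500 + 1 = 2373/1000 = 2.373 bits/symbol.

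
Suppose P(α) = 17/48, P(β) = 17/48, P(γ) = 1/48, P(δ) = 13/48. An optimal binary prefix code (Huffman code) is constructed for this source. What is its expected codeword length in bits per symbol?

1.9375 bits/symbol

Repeatedly combine the two least-probable nodes; the expected code length is the sum of the merged weights.
merge 1/48 + 13/48 → 7/24
merge 7/24 + 17/48 → 31/48
merge 17/48 + 31/48 → 1
L = 7/24 + 31/48 + 1 = 31/16 = 1.9375 bits/symbol.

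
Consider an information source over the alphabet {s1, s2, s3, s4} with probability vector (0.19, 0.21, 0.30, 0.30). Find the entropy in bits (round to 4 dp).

H = −Σ pᵢ log₂ pᵢ.
−0.19·log₂(0.19) = 0.4552
−0.21·log₂(0.21) = 0.4728
−0.30·log₂(0.30) = 0.5211
−0.30·log₂(0.30) = 0.5211
Sum ≈ 1.9702 → 1.9702 bits.

1.9702 bits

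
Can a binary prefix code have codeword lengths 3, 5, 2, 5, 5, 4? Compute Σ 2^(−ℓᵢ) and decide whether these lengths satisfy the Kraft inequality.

With common denominator 2^5 = 32: Σ 2^(−ℓᵢ) = 4/32 + 1/32 + 8/32 + 1/32 + 1/32 + 2/32 = 17/32 = 0.53125.
Kraft's inequality requires Σ ≤ 1; here Σ = 0.53125 ≤ 1, so such a prefix code exists.

0.53125; yes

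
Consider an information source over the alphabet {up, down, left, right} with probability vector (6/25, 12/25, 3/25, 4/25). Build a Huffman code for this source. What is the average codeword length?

Repeatedly combine the two least-probable nodes; the expected code length is the sum of the merged weights.
merge 3/25 + 4/25 → 7/25
merge 6/25 + 7/25 → 13/25
merge 12/25 + 13/25 → 1
L = 7/25 + 13/25 + 1 = 9/5 = 1.8 bits/symbol.

1.8 bits/symbol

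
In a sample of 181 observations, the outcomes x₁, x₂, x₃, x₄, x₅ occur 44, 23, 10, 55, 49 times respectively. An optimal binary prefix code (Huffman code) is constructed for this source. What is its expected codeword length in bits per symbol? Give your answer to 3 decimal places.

2.182 bits/symbol

Probabilities are the counts divided by 181.
Repeatedly combine the two least-probable nodes; the expected code length is the sum of the merged weights.
merge 10/181 + 23/181 → 33/181
merge 33/181 + 44/181 → 77/181
merge 49/181 + 55/181 → 104/181
merge 77/181 + 104/181 → 1
L = 33/181 + 77/181 + 104/181 + 1 = 395/181 ≈ 2.182 bits/symbol.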